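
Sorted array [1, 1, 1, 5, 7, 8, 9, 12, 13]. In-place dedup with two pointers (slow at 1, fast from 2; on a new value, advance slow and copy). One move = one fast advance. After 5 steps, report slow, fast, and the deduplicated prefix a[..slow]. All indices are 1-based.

slow=4, fast=7, prefix=[1, 5, 7, 8]

(s=1,f=2) a[fast]=1=a[slow] dup → fast++
(s=1,f=3) a[fast]=1=a[slow] dup → fast++
(s=1,f=4) a[fast]=5≠a[slow]=1 write a[2]=5 → slow++,fast++
(s=2,f=5) a[fast]=7≠a[slow]=5 write a[3]=7 → slow++,fast++
(s=3,f=6) a[fast]=8≠a[slow]=7 write a[4]=8 → slow++,fast++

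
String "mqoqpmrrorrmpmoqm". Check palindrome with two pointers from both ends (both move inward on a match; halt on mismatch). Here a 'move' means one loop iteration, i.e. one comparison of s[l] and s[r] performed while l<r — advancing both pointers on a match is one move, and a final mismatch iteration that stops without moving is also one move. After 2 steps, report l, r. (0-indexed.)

l=2, r=14

[0,16] 'm'=='m' → l++,r--
[1,15] 'q'=='q' → l++,r--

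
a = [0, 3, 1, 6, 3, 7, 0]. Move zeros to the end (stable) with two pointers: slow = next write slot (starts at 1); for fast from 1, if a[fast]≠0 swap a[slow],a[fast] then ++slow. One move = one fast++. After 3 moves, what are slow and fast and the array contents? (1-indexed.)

(s=1,f=1) a[fast]=0 → fast++
(s=1,f=2) a[fast]=3≠0 swap→a[1]=3 → slow++,fast++
(s=2,f=3) a[fast]=1≠0 swap→a[2]=1 → slow++,fast++

slow=3, fast=4, a=[3, 1, 0, 6, 3, 7, 0]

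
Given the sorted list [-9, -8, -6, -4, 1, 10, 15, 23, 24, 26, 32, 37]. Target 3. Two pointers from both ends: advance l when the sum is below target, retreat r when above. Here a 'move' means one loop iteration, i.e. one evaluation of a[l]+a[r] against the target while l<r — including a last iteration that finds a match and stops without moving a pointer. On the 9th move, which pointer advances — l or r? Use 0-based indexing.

r

l=0 r=11: -9+37=28 >3, r--
l=0 r=10: -9+32=23 >3, r--
l=0 r=9: -9+26=17 >3, r--
l=0 r=8: -9+24=15 >3, r--
l=0 r=7: -9+23=14 >3, r--
l=0 r=6: -9+15=6 >3, r--
l=0 r=5: -9+10=1 <3, l++
l=1 r=5: -8+10=2 <3, l++
l=2 r=5: -6+10=4 >3, r--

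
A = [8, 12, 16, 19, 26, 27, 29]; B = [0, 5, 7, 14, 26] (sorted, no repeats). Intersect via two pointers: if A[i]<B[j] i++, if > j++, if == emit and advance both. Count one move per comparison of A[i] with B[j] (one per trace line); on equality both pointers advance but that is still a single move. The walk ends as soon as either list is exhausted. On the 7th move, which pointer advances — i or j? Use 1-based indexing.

i

i=1 j=1: 8>0, j++
i=1 j=2: 8>5, j++
i=1 j=3: 8>7, j++
i=1 j=4: 8<14, i++
i=2 j=4: 12<14, i++
i=3 j=4: 16>14, j++
i=3 j=5: 16<26, i++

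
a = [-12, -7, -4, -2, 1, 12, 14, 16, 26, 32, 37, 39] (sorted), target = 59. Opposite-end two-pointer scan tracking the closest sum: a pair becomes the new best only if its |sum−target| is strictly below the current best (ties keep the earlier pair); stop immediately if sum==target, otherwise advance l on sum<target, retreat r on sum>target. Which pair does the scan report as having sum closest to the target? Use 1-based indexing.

l=1 r=12: -12+39=27 d=32 *, l++
l=2 r=12: -7+39=32 d=27 *, l++
l=3 r=12: -4+39=35 d=24 *, l++
l=4 r=12: -2+39=37 d=22 *, l++
l=5 r=12: 1+39=40 d=19 *, l++
l=6 r=12: 12+39=51 d=8 *, l++
l=7 r=12: 14+39=53 d=6 *, l++
l=8 r=12: 16+39=55 d=4 *, l++
l=9 r=12: 26+39=65 d=6, r--
l=9 r=11: 26+37=63 d=4, r--
l=9 r=10: 26+32=58 d=1 *, l++

pair (26, 32) with sum 58 (|Δ|=1)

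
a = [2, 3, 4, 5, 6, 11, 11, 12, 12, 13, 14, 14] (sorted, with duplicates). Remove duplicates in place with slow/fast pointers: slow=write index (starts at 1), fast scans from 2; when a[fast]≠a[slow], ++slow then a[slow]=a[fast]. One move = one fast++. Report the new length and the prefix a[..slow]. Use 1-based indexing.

(s=1,f=2) a[fast]=3≠a[slow]=2 write a[2]=3 → slow++,fast++
(s=2,f=3) a[fast]=4≠a[slow]=3 write a[3]=4 → slow++,fast++
(s=3,f=4) a[fast]=5≠a[slow]=4 write a[4]=5 → slow++,fast++
(s=4,f=5) a[fast]=6≠a[slow]=5 write a[5]=6 → slow++,fast++
(s=5,f=6) a[fast]=11≠a[slow]=6 write a[6]=11 → slow++,fast++
(s=6,f=7) a[fast]=11=a[slow] dup → fast++
(s=6,f=8) a[fast]=12≠a[slow]=11 write a[7]=12 → slow++,fast++
(s=7,f=9) a[fast]=12=a[slow] dup → fast++
(s=7,f=10) a[fast]=13≠a[slow]=12 write a[8]=13 → slow++,fast++
(s=8,f=11) a[fast]=14≠a[slow]=13 write a[9]=14 → slow++,fast++
(s=9,f=12) a[fast]=14=a[slow] dup → fast++

length 9; prefix = [2, 3, 4, 5, 6, 11, 12, 13, 14]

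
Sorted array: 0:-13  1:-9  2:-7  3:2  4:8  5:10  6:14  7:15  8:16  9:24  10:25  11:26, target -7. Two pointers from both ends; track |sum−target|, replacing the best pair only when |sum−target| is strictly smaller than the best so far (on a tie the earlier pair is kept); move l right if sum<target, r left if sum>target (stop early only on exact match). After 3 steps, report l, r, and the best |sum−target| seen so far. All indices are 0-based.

l=0, r=8, best |Δ|=18

[0,11] -13+26=13 d=20 * → r--
[0,10] -13+25=12 d=19 * → r--
[0,9] -13+24=11 d=18 * → r--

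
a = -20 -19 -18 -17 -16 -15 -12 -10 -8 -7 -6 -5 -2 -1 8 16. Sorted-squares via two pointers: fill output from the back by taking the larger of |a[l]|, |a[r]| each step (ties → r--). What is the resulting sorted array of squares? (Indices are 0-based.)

[1, 4, 25, 36, 49, 64, 64, 100, 144, 225, 256, 256, 289, 324, 361, 400]

[0,15] |-20|>|16| out[15]=400 → l++
[1,15] |-19|>|16| out[14]=361 → l++
[2,15] |-18|>|16| out[13]=324 → l++
[3,15] |-17|>|16| out[12]=289 → l++
[4,15] |-16|<=|16| out[11]=256 → r--
[4,14] |-16|>|8| out[10]=256 → l++
[5,14] |-15|>|8| out[9]=225 → l++
[6,14] |-12|>|8| out[8]=144 → l++
[7,14] |-10|>|8| out[7]=100 → l++
[8,14] |-8|<=|8| out[6]=64 → r--
[8,13] |-8|>|-1| out[5]=64 → l++
[9,13] |-7|>|-1| out[4]=49 → l++
[10,13] |-6|>|-1| out[3]=36 → l++
[11,13] |-5|>|-1| out[2]=25 → l++
[12,13] |-2|>|-1| out[1]=4 → l++
[13,13] |-1|<=|-1| out[0]=1 → r--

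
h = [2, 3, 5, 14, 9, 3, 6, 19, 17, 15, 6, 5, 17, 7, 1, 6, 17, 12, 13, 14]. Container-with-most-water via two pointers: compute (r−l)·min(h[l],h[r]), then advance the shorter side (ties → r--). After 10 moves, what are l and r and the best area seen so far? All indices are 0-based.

l=7, r=16, best area=224

[0,19] min(2,14)*19=38 best=38 * → l++
[1,19] min(3,14)*18=54 best=54 * → l++
[2,19] min(5,14)*17=85 best=85 * → l++
[3,19] min(14,14)*16=224 best=224 * → r--
[3,18] min(14,13)*15=195 best=224 → r--
[3,17] min(14,12)*14=168 best=224 → r--
[3,16] min(14,17)*13=182 best=224 → l++
[4,16] min(9,17)*12=108 best=224 → l++
[5,16] min(3,17)*11=33 best=224 → l++
[6,16] min(6,17)*10=60 best=224 → l++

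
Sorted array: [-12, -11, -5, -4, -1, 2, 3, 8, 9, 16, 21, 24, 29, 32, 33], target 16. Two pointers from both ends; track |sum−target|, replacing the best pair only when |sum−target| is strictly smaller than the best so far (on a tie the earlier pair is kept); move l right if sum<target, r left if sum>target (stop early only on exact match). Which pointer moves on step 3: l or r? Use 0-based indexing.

l=0 r=14: -12+33=21 d=5 *, r--
l=0 r=13: -12+32=20 d=4 *, r--
l=0 r=12: -12+29=17 d=1 *, r--

r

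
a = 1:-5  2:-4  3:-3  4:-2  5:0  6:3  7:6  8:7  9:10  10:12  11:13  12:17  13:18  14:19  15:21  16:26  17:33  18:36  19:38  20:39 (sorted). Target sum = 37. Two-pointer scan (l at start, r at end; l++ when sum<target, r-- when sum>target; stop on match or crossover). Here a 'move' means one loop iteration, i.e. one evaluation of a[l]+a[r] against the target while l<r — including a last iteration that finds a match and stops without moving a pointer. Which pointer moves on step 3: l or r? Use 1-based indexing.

l

l=1 r=20: -5+39=34 <37, l++
l=2 r=20: -4+39=35 <37, l++
l=3 r=20: -3+39=36 <37, l++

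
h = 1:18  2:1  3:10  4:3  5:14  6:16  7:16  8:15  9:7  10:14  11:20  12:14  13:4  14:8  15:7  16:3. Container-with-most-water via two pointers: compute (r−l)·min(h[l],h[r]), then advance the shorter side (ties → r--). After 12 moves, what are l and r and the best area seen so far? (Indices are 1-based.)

l=8, r=11, best area=180

l=1 r=16: min(18,3)*15=45 best=45 *, r--
l=1 r=15: min(18,7)*14=98 best=98 *, r--
l=1 r=14: min(18,8)*13=104 best=104 *, r--
l=1 r=13: min(18,4)*12=48 best=104, r--
l=1 r=12: min(18,14)*11=154 best=154 *, r--
l=1 r=11: min(18,20)*10=180 best=180 *, l++
l=2 r=11: min(1,20)*9=9 best=180, l++
l=3 r=11: min(10,20)*8=80 best=180, l++
l=4 r=11: min(3,20)*7=21 best=180, l++
l=5 r=11: min(14,20)*6=84 best=180, l++
l=6 r=11: min(16,20)*5=80 best=180, l++
l=7 r=11: min(16,20)*4=64 best=180, l++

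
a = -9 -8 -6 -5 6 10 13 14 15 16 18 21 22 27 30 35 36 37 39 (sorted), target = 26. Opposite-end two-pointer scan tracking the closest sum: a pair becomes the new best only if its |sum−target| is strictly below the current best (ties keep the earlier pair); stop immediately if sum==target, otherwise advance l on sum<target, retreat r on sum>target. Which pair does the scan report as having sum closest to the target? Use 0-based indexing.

[0,18] -9+39=30 d=4 * → r--
[0,17] -9+37=28 d=2 * → r--
[0,16] -9+36=27 d=1 * → r--
[0,15] -9+35=26 d=0 * → stop

pair (-9, 35) with sum 26 (|Δ|=0)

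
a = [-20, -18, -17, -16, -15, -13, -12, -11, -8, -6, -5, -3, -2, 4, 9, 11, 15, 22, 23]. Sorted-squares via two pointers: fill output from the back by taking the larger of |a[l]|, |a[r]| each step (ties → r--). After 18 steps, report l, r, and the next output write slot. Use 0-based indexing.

l=12, r=12, next write slot=0

[0,18] |-20|<=|23| out[18]=529 → r--
[0,17] |-20|<=|22| out[17]=484 → r--
[0,16] |-20|>|15| out[16]=400 → l++
[1,16] |-18|>|15| out[15]=324 → l++
[2,16] |-17|>|15| out[14]=289 → l++
[3,16] |-16|>|15| out[13]=256 → l++
[4,16] |-15|<=|15| out[12]=225 → r--
[4,15] |-15|>|11| out[11]=225 → l++
[5,15] |-13|>|11| out[10]=169 → l++
[6,15] |-12|>|11| out[9]=144 → l++
[7,15] |-11|<=|11| out[8]=121 → r--
[7,14] |-11|>|9| out[7]=121 → l++
[8,14] |-8|<=|9| out[6]=81 → r--
[8,13] |-8|>|4| out[5]=64 → l++
[9,13] |-6|>|4| out[4]=36 → l++
[10,13] |-5|>|4| out[3]=25 → l++
[11,13] |-3|<=|4| out[2]=16 → r--
[11,12] |-3|>|-2| out[1]=9 → l++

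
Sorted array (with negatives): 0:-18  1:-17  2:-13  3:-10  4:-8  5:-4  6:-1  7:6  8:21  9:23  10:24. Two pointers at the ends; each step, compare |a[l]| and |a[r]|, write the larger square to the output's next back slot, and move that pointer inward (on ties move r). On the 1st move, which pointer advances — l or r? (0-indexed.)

[0,10] |-18|<=|24| out[10]=576 → r--

r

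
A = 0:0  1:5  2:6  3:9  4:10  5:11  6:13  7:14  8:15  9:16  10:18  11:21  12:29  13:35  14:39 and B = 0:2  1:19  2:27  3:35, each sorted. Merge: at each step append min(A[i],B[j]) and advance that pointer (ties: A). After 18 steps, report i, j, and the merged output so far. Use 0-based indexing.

i=0 j=0: A[i]=0<=B[j]=2 take 0, i++
i=1 j=0: A[i]=5>B[j]=2 take 2, j++
i=1 j=1: A[i]=5<=B[j]=19 take 5, i++
i=2 j=1: A[i]=6<=B[j]=19 take 6, i++
i=3 j=1: A[i]=9<=B[j]=19 take 9, i++
i=4 j=1: A[i]=10<=B[j]=19 take 10, i++
i=5 j=1: A[i]=11<=B[j]=19 take 11, i++
i=6 j=1: A[i]=13<=B[j]=19 take 13, i++
i=7 j=1: A[i]=14<=B[j]=19 take 14, i++
i=8 j=1: A[i]=15<=B[j]=19 take 15, i++
i=9 j=1: A[i]=16<=B[j]=19 take 16, i++
i=10 j=1: A[i]=18<=B[j]=19 take 18, i++
i=11 j=1: A[i]=21>B[j]=19 take 19, j++
i=11 j=2: A[i]=21<=B[j]=27 take 21, i++
i=12 j=2: A[i]=29>B[j]=27 take 27, j++
i=12 j=3: A[i]=29<=B[j]=35 take 29, i++
i=13 j=3: A[i]=35<=B[j]=35 take 35, i++
i=14 j=3: A[i]=39>B[j]=35 take 35, j++

i=14, j=4, merged so far=[0, 2, 5, 6, 9, 10, 11, 13, 14, 15, 16, 18, 19, 21, 27, 29, 35, 35]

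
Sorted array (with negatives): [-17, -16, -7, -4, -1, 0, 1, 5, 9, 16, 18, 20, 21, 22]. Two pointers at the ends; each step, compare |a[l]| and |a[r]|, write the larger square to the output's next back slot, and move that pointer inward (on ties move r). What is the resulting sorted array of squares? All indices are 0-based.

[0, 1, 1, 16, 25, 49, 81, 256, 256, 289, 324, 400, 441, 484]

[0,13] |-17|<=|22| out[13]=484 → r--
[0,12] |-17|<=|21| out[12]=441 → r--
[0,11] |-17|<=|20| out[11]=400 → r--
[0,10] |-17|<=|18| out[10]=324 → r--
[0,9] |-17|>|16| out[9]=289 → l++
[1,9] |-16|<=|16| out[8]=256 → r--
[1,8] |-16|>|9| out[7]=256 → l++
[2,8] |-7|<=|9| out[6]=81 → r--
[2,7] |-7|>|5| out[5]=49 → l++
[3,7] |-4|<=|5| out[4]=25 → r--
[3,6] |-4|>|1| out[3]=16 → l++
[4,6] |-1|<=|1| out[2]=1 → r--
[4,5] |-1|>|0| out[1]=1 → l++
[5,5] |0|<=|0| out[0]=0 → r--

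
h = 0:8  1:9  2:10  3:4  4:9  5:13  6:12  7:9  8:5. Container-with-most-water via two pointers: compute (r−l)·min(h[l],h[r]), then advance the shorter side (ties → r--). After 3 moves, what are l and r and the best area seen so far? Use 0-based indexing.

[0,8] min(8,5)*8=40 best=40 * → r--
[0,7] min(8,9)*7=56 best=56 * → l++
[1,7] min(9,9)*6=54 best=56 → r--

l=1, r=6, best area=56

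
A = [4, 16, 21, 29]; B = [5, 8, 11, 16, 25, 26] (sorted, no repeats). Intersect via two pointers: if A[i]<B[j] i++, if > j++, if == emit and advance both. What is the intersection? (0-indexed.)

intersection = [16]

[i=0,j=0] 4<5 → i++
[i=1,j=0] 16>5 → j++
[i=1,j=1] 16>8 → j++
[i=1,j=2] 16>11 → j++
[i=1,j=3] 16==16 emit → i++,j++
[i=2,j=4] 21<25 → i++
[i=3,j=4] 29>25 → j++
[i=3,j=5] 29>26 → j++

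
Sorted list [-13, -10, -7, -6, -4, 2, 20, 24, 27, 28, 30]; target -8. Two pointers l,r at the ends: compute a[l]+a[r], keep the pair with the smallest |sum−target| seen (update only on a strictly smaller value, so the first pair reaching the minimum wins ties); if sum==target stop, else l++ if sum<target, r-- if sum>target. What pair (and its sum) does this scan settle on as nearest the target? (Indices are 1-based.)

l=1 r=11: -13+30=17 d=25 *, r--
l=1 r=10: -13+28=15 d=23 *, r--
l=1 r=9: -13+27=14 d=22 *, r--
l=1 r=8: -13+24=11 d=19 *, r--
l=1 r=7: -13+20=7 d=15 *, r--
l=1 r=6: -13+2=-11 d=3 *, l++
l=2 r=6: -10+2=-8 d=0 *, stop

pair (-10, 2) with sum -8 (|Δ|=0)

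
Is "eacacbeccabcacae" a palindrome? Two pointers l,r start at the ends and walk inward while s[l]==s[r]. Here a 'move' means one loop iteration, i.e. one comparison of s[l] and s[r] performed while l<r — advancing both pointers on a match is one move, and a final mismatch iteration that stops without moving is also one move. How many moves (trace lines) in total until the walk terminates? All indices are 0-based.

[0,15] 'e'=='e' → l++,r--
[1,14] 'a'=='a' → l++,r--
[2,13] 'c'=='c' → l++,r--
[3,12] 'a'=='a' → l++,r--
[4,11] 'c'=='c' → l++,r--
[5,10] 'b'=='b' → l++,r--
[6,9] 'e'!='a' → stop

7 moves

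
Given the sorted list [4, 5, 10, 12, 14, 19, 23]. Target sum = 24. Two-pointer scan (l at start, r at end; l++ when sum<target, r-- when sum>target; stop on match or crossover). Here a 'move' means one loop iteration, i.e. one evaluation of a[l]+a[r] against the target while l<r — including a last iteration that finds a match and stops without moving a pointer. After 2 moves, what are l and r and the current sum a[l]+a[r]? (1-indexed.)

l=2, r=6, sum=24

[1,7] 4+23=27 >24 → r--
[1,6] 4+19=23 <24 → l++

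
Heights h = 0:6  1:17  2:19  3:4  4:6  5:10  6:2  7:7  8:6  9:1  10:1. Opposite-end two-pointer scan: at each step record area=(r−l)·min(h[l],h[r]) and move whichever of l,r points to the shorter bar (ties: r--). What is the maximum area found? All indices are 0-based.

max area = 48

l=0 r=10: min(6,1)*10=10 best=10 *, r--
l=0 r=9: min(6,1)*9=9 best=10, r--
l=0 r=8: min(6,6)*8=48 best=48 *, r--
l=0 r=7: min(6,7)*7=42 best=48, l++
l=1 r=7: min(17,7)*6=42 best=48, r--
l=1 r=6: min(17,2)*5=10 best=48, r--
l=1 r=5: min(17,10)*4=40 best=48, r--
l=1 r=4: min(17,6)*3=18 best=48, r--
l=1 r=3: min(17,4)*2=8 best=48, r--
l=1 r=2: min(17,19)*1=17 best=48, l++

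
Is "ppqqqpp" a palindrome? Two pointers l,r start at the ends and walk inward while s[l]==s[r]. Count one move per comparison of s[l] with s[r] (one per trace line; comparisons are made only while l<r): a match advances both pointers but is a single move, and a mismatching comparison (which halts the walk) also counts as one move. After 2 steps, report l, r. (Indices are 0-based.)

l=2, r=4

[0,6] 'p'=='p' → l++,r--
[1,5] 'p'=='p' → l++,r--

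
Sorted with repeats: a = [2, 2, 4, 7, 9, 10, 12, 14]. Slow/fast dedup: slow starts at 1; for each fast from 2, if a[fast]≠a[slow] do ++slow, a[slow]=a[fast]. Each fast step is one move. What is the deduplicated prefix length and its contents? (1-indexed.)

length 7; prefix = [2, 4, 7, 9, 10, 12, 14]

slow=1 fast=2: a[fast]=2=a[slow] dup, fast++
slow=1 fast=3: a[fast]=4≠a[slow]=2 write a[2]=4, slow++,fast++
slow=2 fast=4: a[fast]=7≠a[slow]=4 write a[3]=7, slow++,fast++
slow=3 fast=5: a[fast]=9≠a[slow]=7 write a[4]=9, slow++,fast++
slow=4 fast=6: a[fast]=10≠a[slow]=9 write a[5]=10, slow++,fast++
slow=5 fast=7: a[fast]=12≠a[slow]=10 write a[6]=12, slow++,fast++
slow=6 fast=8: a[fast]=14≠a[slow]=12 write a[7]=14, slow++,fast++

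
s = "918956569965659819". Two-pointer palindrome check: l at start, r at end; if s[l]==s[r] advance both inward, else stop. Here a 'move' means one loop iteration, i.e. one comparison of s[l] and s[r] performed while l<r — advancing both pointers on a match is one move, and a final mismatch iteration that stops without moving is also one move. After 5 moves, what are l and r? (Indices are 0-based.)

[0,17] '9'=='9' → l++,r--
[1,16] '1'=='1' → l++,r--
[2,15] '8'=='8' → l++,r--
[3,14] '9'=='9' → l++,r--
[4,13] '5'=='5' → l++,r--

l=5, r=12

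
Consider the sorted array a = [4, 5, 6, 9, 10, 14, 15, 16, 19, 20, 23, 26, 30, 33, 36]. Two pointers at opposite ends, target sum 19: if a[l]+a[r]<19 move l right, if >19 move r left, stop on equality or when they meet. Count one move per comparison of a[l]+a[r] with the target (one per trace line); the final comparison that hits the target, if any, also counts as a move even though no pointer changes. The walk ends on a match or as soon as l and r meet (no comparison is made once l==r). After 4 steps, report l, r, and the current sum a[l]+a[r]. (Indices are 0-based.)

[0,14] 4+36=40 >19 → r--
[0,13] 4+33=37 >19 → r--
[0,12] 4+30=34 >19 → r--
[0,11] 4+26=30 >19 → r--

l=0, r=10, sum=27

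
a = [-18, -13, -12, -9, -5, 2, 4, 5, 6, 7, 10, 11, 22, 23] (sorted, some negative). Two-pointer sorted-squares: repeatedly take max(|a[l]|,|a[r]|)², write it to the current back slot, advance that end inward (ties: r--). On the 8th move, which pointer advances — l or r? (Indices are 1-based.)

l

l=1 r=14: |-18|<=|23| out[14]=529, r--
l=1 r=13: |-18|<=|22| out[13]=484, r--
l=1 r=12: |-18|>|11| out[12]=324, l++
l=2 r=12: |-13|>|11| out[11]=169, l++
l=3 r=12: |-12|>|11| out[10]=144, l++
l=4 r=12: |-9|<=|11| out[9]=121, r--
l=4 r=11: |-9|<=|10| out[8]=100, r--
l=4 r=10: |-9|>|7| out[7]=81, l++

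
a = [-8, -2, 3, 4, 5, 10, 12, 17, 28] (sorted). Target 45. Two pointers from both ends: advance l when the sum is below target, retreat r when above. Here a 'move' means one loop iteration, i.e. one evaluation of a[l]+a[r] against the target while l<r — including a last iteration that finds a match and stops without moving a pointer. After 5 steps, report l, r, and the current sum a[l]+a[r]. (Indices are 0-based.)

[0,8] -8+28=20 <45 → l++
[1,8] -2+28=26 <45 → l++
[2,8] 3+28=31 <45 → l++
[3,8] 4+28=32 <45 → l++
[4,8] 5+28=33 <45 → l++

l=5, r=8, sum=38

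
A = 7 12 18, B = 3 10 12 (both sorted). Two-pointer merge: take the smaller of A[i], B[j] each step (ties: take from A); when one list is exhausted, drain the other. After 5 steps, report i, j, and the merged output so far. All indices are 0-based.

[i=0,j=0] A[i]=7>B[j]=3 take 3 → j++
[i=0,j=1] A[i]=7<=B[j]=10 take 7 → i++
[i=1,j=1] A[i]=12>B[j]=10 take 10 → j++
[i=1,j=2] A[i]=12<=B[j]=12 take 12 → i++
[i=2,j=2] A[i]=18>B[j]=12 take 12 → j++

i=2, j=3, merged so far=[3, 7, 10, 12, 12]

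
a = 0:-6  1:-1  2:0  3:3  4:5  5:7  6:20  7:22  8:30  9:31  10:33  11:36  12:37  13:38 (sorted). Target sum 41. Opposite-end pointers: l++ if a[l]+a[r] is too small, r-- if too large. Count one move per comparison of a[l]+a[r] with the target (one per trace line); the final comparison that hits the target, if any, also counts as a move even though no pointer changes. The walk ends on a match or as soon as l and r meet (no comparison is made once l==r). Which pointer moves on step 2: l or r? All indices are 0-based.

l

[0,13] -6+38=32 <41 → l++
[1,13] -1+38=37 <41 → l++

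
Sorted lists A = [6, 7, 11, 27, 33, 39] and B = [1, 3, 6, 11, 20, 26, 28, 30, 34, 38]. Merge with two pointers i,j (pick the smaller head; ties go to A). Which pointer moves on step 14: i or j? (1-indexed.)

j

i=1 j=1: A[i]=6>B[j]=1 take 1, j++
i=1 j=2: A[i]=6>B[j]=3 take 3, j++
i=1 j=3: A[i]=6<=B[j]=6 take 6, i++
i=2 j=3: A[i]=7>B[j]=6 take 6, j++
i=2 j=4: A[i]=7<=B[j]=11 take 7, i++
i=3 j=4: A[i]=11<=B[j]=11 take 11, i++
i=4 j=4: A[i]=27>B[j]=11 take 11, j++
i=4 j=5: A[i]=27>B[j]=20 take 20, j++
i=4 j=6: A[i]=27>B[j]=26 take 26, j++
i=4 j=7: A[i]=27<=B[j]=28 take 27, i++
i=5 j=7: A[i]=33>B[j]=28 take 28, j++
i=5 j=8: A[i]=33>B[j]=30 take 30, j++
i=5 j=9: A[i]=33<=B[j]=34 take 33, i++
i=6 j=9: A[i]=39>B[j]=34 take 34, j++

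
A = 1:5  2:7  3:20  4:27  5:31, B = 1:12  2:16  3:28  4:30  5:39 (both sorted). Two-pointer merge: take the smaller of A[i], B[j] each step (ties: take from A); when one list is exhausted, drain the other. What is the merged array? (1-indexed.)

[5, 7, 12, 16, 20, 27, 28, 30, 31, 39]

i=1 j=1: A[i]=5<=B[j]=12 take 5, i++
i=2 j=1: A[i]=7<=B[j]=12 take 7, i++
i=3 j=1: A[i]=20>B[j]=12 take 12, j++
i=3 j=2: A[i]=20>B[j]=16 take 16, j++
i=3 j=3: A[i]=20<=B[j]=28 take 20, i++
i=4 j=3: A[i]=27<=B[j]=28 take 27, i++
i=5 j=3: A[i]=31>B[j]=28 take 28, j++
i=5 j=4: A[i]=31>B[j]=30 take 30, j++
i=5 j=5: A[i]=31<=B[j]=39 take 31, i++
i=6 j=5: A done, take B[j]=39, j++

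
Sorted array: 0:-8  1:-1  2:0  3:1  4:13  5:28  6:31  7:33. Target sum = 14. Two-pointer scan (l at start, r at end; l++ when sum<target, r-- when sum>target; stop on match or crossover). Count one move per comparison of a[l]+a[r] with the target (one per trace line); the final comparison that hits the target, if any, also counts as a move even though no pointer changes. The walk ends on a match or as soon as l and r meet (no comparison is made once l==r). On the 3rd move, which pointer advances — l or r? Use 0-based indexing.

r

[0,7] -8+33=25 >14 → r--
[0,6] -8+31=23 >14 → r--
[0,5] -8+28=20 >14 → r--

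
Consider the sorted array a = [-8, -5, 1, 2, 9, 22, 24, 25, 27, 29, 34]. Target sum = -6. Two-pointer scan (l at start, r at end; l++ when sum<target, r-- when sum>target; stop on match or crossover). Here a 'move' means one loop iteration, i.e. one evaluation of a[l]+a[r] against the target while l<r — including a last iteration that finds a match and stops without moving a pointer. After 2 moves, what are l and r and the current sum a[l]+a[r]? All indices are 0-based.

l=0, r=8, sum=19

[0,10] -8+34=26 >-6 → r--
[0,9] -8+29=21 >-6 → r--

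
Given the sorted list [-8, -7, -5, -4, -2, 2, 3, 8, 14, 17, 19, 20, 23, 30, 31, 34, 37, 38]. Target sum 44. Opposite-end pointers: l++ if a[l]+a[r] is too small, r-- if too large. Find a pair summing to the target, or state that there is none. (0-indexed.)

[0,17] -8+38=30 <44 → l++
[1,17] -7+38=31 <44 → l++
[2,17] -5+38=33 <44 → l++
[3,17] -4+38=34 <44 → l++
[4,17] -2+38=36 <44 → l++
[5,17] 2+38=40 <44 → l++
[6,17] 3+38=41 <44 → l++
[7,17] 8+38=46 >44 → r--
[7,16] 8+37=45 >44 → r--
[7,15] 8+34=42 <44 → l++
[8,15] 14+34=48 >44 → r--
[8,14] 14+31=45 >44 → r--
[8,13] 14+30=44 → found

(14, 30)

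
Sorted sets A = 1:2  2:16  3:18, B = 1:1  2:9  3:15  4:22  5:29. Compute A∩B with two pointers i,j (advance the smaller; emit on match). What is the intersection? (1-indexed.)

intersection = []

i=1 j=1: 2>1, j++
i=1 j=2: 2<9, i++
i=2 j=2: 16>9, j++
i=2 j=3: 16>15, j++
i=2 j=4: 16<22, i++
i=3 j=4: 18<22, i++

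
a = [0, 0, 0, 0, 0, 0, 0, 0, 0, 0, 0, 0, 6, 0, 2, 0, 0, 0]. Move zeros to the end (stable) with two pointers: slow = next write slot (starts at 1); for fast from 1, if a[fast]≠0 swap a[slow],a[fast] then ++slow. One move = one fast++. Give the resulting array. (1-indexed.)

[6, 2, 0, 0, 0, 0, 0, 0, 0, 0, 0, 0, 0, 0, 0, 0, 0, 0]

(s=1,f=1) a[fast]=0 → fast++
(s=1,f=2) a[fast]=0 → fast++
(s=1,f=3) a[fast]=0 → fast++
(s=1,f=4) a[fast]=0 → fast++
(s=1,f=5) a[fast]=0 → fast++
(s=1,f=6) a[fast]=0 → fast++
(s=1,f=7) a[fast]=0 → fast++
(s=1,f=8) a[fast]=0 → fast++
(s=1,f=9) a[fast]=0 → fast++
(s=1,f=10) a[fast]=0 → fast++
(s=1,f=11) a[fast]=0 → fast++
(s=1,f=12) a[fast]=0 → fast++
(s=1,f=13) a[fast]=6≠0 swap→a[1]=6 → slow++,fast++
(s=2,f=14) a[fast]=0 → fast++
(s=2,f=15) a[fast]=2≠0 swap→a[2]=2 → slow++,fast++
(s=3,f=16) a[fast]=0 → fast++
(s=3,f=17) a[fast]=0 → fast++
(s=3,f=18) a[fast]=0 → fast++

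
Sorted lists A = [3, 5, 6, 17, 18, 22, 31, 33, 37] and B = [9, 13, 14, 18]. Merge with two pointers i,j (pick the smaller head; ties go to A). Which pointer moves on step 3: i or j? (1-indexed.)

i

[i=1,j=1] A[i]=3<=B[j]=9 take 3 → i++
[i=2,j=1] A[i]=5<=B[j]=9 take 5 → i++
[i=3,j=1] A[i]=6<=B[j]=9 take 6 → i++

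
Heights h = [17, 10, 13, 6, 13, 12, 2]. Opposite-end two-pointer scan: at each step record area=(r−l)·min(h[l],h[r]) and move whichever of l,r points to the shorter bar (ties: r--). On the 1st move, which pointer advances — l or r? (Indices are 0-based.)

r

[0,6] min(17,2)*6=12 best=12 * → r--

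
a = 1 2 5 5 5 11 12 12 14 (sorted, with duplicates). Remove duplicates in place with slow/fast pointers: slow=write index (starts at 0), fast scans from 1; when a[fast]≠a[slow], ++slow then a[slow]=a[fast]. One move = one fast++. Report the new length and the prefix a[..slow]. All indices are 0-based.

slow=0 fast=1: a[fast]=2≠a[slow]=1 write a[1]=2, slow++,fast++
slow=1 fast=2: a[fast]=5≠a[slow]=2 write a[2]=5, slow++,fast++
slow=2 fast=3: a[fast]=5=a[slow] dup, fast++
slow=2 fast=4: a[fast]=5=a[slow] dup, fast++
slow=2 fast=5: a[fast]=11≠a[slow]=5 write a[3]=11, slow++,fast++
slow=3 fast=6: a[fast]=12≠a[slow]=11 write a[4]=12, slow++,fast++
slow=4 fast=7: a[fast]=12=a[slow] dup, fast++
slow=4 fast=8: a[fast]=14≠a[slow]=12 write a[5]=14, slow++,fast++

length 6; prefix = [1, 2, 5, 11, 12, 14]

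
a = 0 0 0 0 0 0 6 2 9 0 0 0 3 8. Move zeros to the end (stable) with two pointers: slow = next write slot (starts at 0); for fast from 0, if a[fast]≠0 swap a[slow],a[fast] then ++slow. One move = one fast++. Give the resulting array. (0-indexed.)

(s=0,f=0) a[fast]=0 → fast++
(s=0,f=1) a[fast]=0 → fast++
(s=0,f=2) a[fast]=0 → fast++
(s=0,f=3) a[fast]=0 → fast++
(s=0,f=4) a[fast]=0 → fast++
(s=0,f=5) a[fast]=0 → fast++
(s=0,f=6) a[fast]=6≠0 swap→a[0]=6 → slow++,fast++
(s=1,f=7) a[fast]=2≠0 swap→a[1]=2 → slow++,fast++
(s=2,f=8) a[fast]=9≠0 swap→a[2]=9 → slow++,fast++
(s=3,f=9) a[fast]=0 → fast++
(s=3,f=10) a[fast]=0 → fast++
(s=3,f=11) a[fast]=0 → fast++
(s=3,f=12) a[fast]=3≠0 swap→a[3]=3 → slow++,fast++
(s=4,f=13) a[fast]=8≠0 swap→a[4]=8 → slow++,fast++

[6, 2, 9, 3, 8, 0, 0, 0, 0, 0, 0, 0, 0, 0]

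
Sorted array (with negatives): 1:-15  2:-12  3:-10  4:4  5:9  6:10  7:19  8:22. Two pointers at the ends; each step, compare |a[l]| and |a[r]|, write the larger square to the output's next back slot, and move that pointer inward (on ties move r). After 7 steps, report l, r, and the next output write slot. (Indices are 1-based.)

l=4, r=4, next write slot=1

[1,8] |-15|<=|22| out[8]=484 → r--
[1,7] |-15|<=|19| out[7]=361 → r--
[1,6] |-15|>|10| out[6]=225 → l++
[2,6] |-12|>|10| out[5]=144 → l++
[3,6] |-10|<=|10| out[4]=100 → r--
[3,5] |-10|>|9| out[3]=100 → l++
[4,5] |4|<=|9| out[2]=81 → r--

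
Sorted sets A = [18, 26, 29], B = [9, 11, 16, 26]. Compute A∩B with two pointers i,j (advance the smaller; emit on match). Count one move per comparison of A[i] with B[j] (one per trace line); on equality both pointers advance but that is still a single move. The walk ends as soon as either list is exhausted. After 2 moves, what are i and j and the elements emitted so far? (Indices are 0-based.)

i=0, j=2, emitted=[]

i=0 j=0: 18>9, j++
i=0 j=1: 18>11, j++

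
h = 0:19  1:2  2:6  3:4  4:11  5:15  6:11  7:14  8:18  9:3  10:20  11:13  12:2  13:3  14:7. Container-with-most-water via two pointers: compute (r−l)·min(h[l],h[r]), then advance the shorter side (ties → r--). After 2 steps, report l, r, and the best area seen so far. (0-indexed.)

l=0, r=12, best area=98

l=0 r=14: min(19,7)*14=98 best=98 *, r--
l=0 r=13: min(19,3)*13=39 best=98, r--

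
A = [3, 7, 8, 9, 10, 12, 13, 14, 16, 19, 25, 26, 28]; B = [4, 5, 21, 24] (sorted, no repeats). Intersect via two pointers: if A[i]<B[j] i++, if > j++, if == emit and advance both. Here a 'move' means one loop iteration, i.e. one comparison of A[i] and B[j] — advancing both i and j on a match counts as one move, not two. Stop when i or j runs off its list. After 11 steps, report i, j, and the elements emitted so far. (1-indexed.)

i=1 j=1: 3<4, i++
i=2 j=1: 7>4, j++
i=2 j=2: 7>5, j++
i=2 j=3: 7<21, i++
i=3 j=3: 8<21, i++
i=4 j=3: 9<21, i++
i=5 j=3: 10<21, i++
i=6 j=3: 12<21, i++
i=7 j=3: 13<21, i++
i=8 j=3: 14<21, i++
i=9 j=3: 16<21, i++

i=10, j=3, emitted=[]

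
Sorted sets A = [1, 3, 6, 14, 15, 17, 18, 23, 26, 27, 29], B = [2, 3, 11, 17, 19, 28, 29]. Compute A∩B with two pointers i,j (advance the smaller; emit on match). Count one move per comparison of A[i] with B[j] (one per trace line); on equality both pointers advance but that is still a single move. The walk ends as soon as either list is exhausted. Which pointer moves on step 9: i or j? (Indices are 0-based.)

i

[i=0,j=0] 1<2 → i++
[i=1,j=0] 3>2 → j++
[i=1,j=1] 3==3 emit → i++,j++
[i=2,j=2] 6<11 → i++
[i=3,j=2] 14>11 → j++
[i=3,j=3] 14<17 → i++
[i=4,j=3] 15<17 → i++
[i=5,j=3] 17==17 emit → i++,j++
[i=6,j=4] 18<19 → i++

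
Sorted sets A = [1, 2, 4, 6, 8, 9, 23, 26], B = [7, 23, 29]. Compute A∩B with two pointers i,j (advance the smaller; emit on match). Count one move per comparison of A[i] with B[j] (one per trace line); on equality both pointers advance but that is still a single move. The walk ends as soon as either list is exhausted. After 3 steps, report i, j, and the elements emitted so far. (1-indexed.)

[i=1,j=1] 1<7 → i++
[i=2,j=1] 2<7 → i++
[i=3,j=1] 4<7 → i++

i=4, j=1, emitted=[]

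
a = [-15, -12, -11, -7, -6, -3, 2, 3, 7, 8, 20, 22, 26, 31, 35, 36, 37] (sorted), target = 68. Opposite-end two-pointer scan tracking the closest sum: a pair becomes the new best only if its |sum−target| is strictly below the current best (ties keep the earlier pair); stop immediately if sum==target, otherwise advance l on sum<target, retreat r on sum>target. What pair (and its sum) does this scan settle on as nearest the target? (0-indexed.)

pair (31, 37) with sum 68 (|Δ|=0)

l=0 r=16: -15+37=22 d=46 *, l++
l=1 r=16: -12+37=25 d=43 *, l++
l=2 r=16: -11+37=26 d=42 *, l++
l=3 r=16: -7+37=30 d=38 *, l++
l=4 r=16: -6+37=31 d=37 *, l++
l=5 r=16: -3+37=34 d=34 *, l++
l=6 r=16: 2+37=39 d=29 *, l++
l=7 r=16: 3+37=40 d=28 *, l++
l=8 r=16: 7+37=44 d=24 *, l++
l=9 r=16: 8+37=45 d=23 *, l++
l=10 r=16: 20+37=57 d=11 *, l++
l=11 r=16: 22+37=59 d=9 *, l++
l=12 r=16: 26+37=63 d=5 *, l++
l=13 r=16: 31+37=68 d=0 *, stop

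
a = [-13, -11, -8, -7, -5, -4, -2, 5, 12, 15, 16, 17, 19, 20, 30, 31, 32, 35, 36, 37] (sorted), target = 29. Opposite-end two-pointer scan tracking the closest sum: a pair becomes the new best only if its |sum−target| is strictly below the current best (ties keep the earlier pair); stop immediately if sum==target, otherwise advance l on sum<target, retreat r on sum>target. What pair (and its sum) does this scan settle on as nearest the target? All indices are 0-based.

pair (-8, 37) with sum 29 (|Δ|=0)

l=0 r=19: -13+37=24 d=5 *, l++
l=1 r=19: -11+37=26 d=3 *, l++
l=2 r=19: -8+37=29 d=0 *, stop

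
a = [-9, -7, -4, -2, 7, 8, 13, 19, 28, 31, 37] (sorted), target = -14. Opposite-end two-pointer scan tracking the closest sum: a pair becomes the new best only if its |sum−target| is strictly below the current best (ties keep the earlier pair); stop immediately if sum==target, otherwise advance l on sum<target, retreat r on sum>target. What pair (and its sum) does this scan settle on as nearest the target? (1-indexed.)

pair (-9, -4) with sum -13 (|Δ|=1)

l=1 r=11: -9+37=28 d=42 *, r--
l=1 r=10: -9+31=22 d=36 *, r--
l=1 r=9: -9+28=19 d=33 *, r--
l=1 r=8: -9+19=10 d=24 *, r--
l=1 r=7: -9+13=4 d=18 *, r--
l=1 r=6: -9+8=-1 d=13 *, r--
l=1 r=5: -9+7=-2 d=12 *, r--
l=1 r=4: -9+-2=-11 d=3 *, r--
l=1 r=3: -9+-4=-13 d=1 *, r--
l=1 r=2: -9+-7=-16 d=2, l++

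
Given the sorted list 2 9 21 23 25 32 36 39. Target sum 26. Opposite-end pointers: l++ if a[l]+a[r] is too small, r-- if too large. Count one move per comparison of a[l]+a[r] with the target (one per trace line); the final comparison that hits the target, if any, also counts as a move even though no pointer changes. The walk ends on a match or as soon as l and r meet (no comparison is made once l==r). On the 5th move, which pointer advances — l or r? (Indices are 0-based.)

l=0 r=7: 2+39=41 >26, r--
l=0 r=6: 2+36=38 >26, r--
l=0 r=5: 2+32=34 >26, r--
l=0 r=4: 2+25=27 >26, r--
l=0 r=3: 2+23=25 <26, l++

l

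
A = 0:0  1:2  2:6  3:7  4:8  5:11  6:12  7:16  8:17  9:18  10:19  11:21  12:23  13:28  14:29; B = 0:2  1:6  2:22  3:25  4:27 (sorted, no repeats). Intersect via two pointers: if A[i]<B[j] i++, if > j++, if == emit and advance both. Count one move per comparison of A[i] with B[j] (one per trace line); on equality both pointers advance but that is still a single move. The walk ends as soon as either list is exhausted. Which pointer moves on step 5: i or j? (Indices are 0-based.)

[i=0,j=0] 0<2 → i++
[i=1,j=0] 2==2 emit → i++,j++
[i=2,j=1] 6==6 emit → i++,j++
[i=3,j=2] 7<22 → i++
[i=4,j=2] 8<22 → i++

i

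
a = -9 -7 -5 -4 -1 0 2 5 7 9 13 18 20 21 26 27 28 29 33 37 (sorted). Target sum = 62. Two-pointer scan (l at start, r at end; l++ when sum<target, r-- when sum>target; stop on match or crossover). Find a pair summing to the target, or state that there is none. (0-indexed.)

[0,19] -9+37=28 <62 → l++
[1,19] -7+37=30 <62 → l++
[2,19] -5+37=32 <62 → l++
[3,19] -4+37=33 <62 → l++
[4,19] -1+37=36 <62 → l++
[5,19] 0+37=37 <62 → l++
[6,19] 2+37=39 <62 → l++
[7,19] 5+37=42 <62 → l++
[8,19] 7+37=44 <62 → l++
[9,19] 9+37=46 <62 → l++
[10,19] 13+37=50 <62 → l++
[11,19] 18+37=55 <62 → l++
[12,19] 20+37=57 <62 → l++
[13,19] 21+37=58 <62 → l++
[14,19] 26+37=63 >62 → r--
[14,18] 26+33=59 <62 → l++
[15,18] 27+33=60 <62 → l++
[16,18] 28+33=61 <62 → l++
[17,18] 29+33=62 → found

(29, 33)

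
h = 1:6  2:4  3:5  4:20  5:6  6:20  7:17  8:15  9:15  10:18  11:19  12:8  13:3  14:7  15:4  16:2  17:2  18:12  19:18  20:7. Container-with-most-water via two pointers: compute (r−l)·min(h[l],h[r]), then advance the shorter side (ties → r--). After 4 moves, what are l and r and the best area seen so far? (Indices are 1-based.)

l=4, r=19, best area=114

l=1 r=20: min(6,7)*19=114 best=114 *, l++
l=2 r=20: min(4,7)*18=72 best=114, l++
l=3 r=20: min(5,7)*17=85 best=114, l++
l=4 r=20: min(20,7)*16=112 best=114, r--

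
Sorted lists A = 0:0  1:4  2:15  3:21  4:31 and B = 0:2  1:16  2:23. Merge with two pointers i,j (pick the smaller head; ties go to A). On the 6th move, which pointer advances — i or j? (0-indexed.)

i=0 j=0: A[i]=0<=B[j]=2 take 0, i++
i=1 j=0: A[i]=4>B[j]=2 take 2, j++
i=1 j=1: A[i]=4<=B[j]=16 take 4, i++
i=2 j=1: A[i]=15<=B[j]=16 take 15, i++
i=3 j=1: A[i]=21>B[j]=16 take 16, j++
i=3 j=2: A[i]=21<=B[j]=23 take 21, i++

i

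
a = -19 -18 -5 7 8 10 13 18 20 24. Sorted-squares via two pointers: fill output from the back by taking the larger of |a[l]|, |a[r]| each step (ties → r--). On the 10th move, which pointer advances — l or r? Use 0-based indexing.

r

l=0 r=9: |-19|<=|24| out[9]=576, r--
l=0 r=8: |-19|<=|20| out[8]=400, r--
l=0 r=7: |-19|>|18| out[7]=361, l++
l=1 r=7: |-18|<=|18| out[6]=324, r--
l=1 r=6: |-18|>|13| out[5]=324, l++
l=2 r=6: |-5|<=|13| out[4]=169, r--
l=2 r=5: |-5|<=|10| out[3]=100, r--
l=2 r=4: |-5|<=|8| out[2]=64, r--
l=2 r=3: |-5|<=|7| out[1]=49, r--
l=2 r=2: |-5|<=|-5| out[0]=25, r--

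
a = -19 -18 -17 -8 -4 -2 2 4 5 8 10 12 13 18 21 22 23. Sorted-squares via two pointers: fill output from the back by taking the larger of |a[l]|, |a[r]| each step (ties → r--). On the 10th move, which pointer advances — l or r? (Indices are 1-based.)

[1,17] |-19|<=|23| out[17]=529 → r--
[1,16] |-19|<=|22| out[16]=484 → r--
[1,15] |-19|<=|21| out[15]=441 → r--
[1,14] |-19|>|18| out[14]=361 → l++
[2,14] |-18|<=|18| out[13]=324 → r--
[2,13] |-18|>|13| out[12]=324 → l++
[3,13] |-17|>|13| out[11]=289 → l++
[4,13] |-8|<=|13| out[10]=169 → r--
[4,12] |-8|<=|12| out[9]=144 → r--
[4,11] |-8|<=|10| out[8]=100 → r--

r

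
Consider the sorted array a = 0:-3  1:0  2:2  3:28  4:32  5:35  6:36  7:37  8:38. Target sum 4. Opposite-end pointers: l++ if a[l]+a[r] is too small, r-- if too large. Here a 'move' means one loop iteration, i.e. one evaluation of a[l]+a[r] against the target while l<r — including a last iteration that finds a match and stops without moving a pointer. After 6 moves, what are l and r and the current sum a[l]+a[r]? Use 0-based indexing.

l=0, r=2, sum=-1

[0,8] -3+38=35 >4 → r--
[0,7] -3+37=34 >4 → r--
[0,6] -3+36=33 >4 → r--
[0,5] -3+35=32 >4 → r--
[0,4] -3+32=29 >4 → r--
[0,3] -3+28=25 >4 → r--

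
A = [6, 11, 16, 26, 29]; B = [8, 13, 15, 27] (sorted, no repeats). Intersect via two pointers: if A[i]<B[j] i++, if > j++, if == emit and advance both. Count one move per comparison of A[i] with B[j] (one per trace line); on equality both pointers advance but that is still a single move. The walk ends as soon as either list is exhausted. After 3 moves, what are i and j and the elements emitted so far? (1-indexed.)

i=3, j=2, emitted=[]

[i=1,j=1] 6<8 → i++
[i=2,j=1] 11>8 → j++
[i=2,j=2] 11<13 → i++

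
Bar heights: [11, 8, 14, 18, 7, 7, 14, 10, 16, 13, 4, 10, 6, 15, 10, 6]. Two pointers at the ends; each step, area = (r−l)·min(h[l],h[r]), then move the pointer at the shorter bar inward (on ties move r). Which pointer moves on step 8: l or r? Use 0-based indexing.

[0,15] min(11,6)*15=90 best=90 * → r--
[0,14] min(11,10)*14=140 best=140 * → r--
[0,13] min(11,15)*13=143 best=143 * → l++
[1,13] min(8,15)*12=96 best=143 → l++
[2,13] min(14,15)*11=154 best=154 * → l++
[3,13] min(18,15)*10=150 best=154 → r--
[3,12] min(18,6)*9=54 best=154 → r--
[3,11] min(18,10)*8=80 best=154 → r--

r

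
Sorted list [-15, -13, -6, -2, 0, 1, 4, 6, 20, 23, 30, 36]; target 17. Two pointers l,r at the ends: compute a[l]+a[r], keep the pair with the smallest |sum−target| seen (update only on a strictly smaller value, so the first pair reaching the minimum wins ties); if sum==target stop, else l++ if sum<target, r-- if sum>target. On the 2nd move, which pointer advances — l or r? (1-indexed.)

[1,12] -15+36=21 d=4 * → r--
[1,11] -15+30=15 d=2 * → l++

l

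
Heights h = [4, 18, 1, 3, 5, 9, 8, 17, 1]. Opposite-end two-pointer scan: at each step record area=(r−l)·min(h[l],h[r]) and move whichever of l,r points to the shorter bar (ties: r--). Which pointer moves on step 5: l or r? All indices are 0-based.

r

[0,8] min(4,1)*8=8 best=8 * → r--
[0,7] min(4,17)*7=28 best=28 * → l++
[1,7] min(18,17)*6=102 best=102 * → r--
[1,6] min(18,8)*5=40 best=102 → r--
[1,5] min(18,9)*4=36 best=102 → r--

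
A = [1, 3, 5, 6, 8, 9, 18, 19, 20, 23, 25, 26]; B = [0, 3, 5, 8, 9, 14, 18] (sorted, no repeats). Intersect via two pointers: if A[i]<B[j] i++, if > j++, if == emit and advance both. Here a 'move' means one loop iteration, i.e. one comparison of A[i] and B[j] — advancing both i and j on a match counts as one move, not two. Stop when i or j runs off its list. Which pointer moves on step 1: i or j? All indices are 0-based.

j

[i=0,j=0] 1>0 → j++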